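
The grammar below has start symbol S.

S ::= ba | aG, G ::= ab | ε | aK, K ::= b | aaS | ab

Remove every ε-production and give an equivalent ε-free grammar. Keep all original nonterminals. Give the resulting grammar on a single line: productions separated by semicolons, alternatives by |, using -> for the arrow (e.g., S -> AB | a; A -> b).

Nullable set: {G}.
S -> aG: G nullable, giving a | aG.
Drop G -> ε.
Unchanged (no nullable symbols): S -> ba; G -> aK; G -> ab; K -> aaS; K -> ab; K -> b.

S -> a | aG | ba; G -> aK | ab; K -> b | ab | aaS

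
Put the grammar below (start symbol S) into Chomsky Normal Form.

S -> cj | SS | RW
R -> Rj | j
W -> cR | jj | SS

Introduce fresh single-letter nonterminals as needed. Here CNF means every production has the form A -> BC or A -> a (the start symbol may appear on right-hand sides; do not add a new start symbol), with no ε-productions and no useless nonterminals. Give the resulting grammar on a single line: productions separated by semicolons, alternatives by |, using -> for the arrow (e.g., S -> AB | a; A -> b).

No ε-productions.
No unit productions to eliminate.
TERM: introduce B -> c, A -> j and substitute in every rule of length ≥2.

S -> BA | RW | SS; A -> j; B -> c; R -> j | RA; W -> AA | BR | SS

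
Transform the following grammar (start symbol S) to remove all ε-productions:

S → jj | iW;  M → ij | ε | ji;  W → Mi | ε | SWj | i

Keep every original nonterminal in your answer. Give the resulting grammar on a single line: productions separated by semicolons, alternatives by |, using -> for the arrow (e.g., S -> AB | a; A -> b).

S -> i | iW | jj; M -> ij | ji; W -> i | Mi | Sj | SWj

Nullable set: {M, W}.
S -> iW: W nullable, giving i | iW.
Drop M -> ε.
Drop W -> ε.
W -> Mi: M nullable, giving Mi | i.
W -> SWj: W nullable, giving SWj | Sj.
Unchanged (no nullable symbols): S -> jj; M -> ij; M -> ji; W -> i.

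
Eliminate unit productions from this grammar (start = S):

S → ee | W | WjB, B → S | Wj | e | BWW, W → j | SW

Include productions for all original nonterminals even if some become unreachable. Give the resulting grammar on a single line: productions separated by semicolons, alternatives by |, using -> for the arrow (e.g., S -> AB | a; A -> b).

Unit productions: B->S, S->W.
Unit pairs (A ⇒* B via units): (B,S), (B,W), (S,W).
S: inherits non-unit rules of {S, W} → SW | WjB | ee | j.
B: inherits non-unit rules of {B, S, W} → BWW | SW | Wj | WjB | e | ee | j.
W: inherits non-unit rules of {W} → SW | j.

S -> j | SW | ee | WjB; B -> e | j | SW | Wj | ee | BWW | WjB; W -> j | SW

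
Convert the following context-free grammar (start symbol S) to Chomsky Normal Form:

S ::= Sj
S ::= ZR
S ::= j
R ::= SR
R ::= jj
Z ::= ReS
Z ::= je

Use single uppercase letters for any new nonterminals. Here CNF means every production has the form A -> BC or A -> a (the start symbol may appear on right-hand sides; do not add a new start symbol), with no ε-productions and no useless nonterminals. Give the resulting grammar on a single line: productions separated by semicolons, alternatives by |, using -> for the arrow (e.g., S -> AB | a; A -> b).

No ε-productions.
No unit productions to eliminate.
TERM: introduce B -> e, A -> j and substitute in every rule of length ≥2.
BIN: Z -> RBS becomes Z -> RC, C -> BS.

S -> j | SA | ZR; A -> j; B -> e; C -> BS; R -> AA | SR; Z -> AB | RC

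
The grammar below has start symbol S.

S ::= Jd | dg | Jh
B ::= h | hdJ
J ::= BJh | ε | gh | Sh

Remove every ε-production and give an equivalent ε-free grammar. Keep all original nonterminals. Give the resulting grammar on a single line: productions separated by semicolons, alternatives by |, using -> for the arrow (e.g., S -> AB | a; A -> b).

Nullable set: {J}.
S -> Jd: J nullable, giving Jd | d.
S -> Jh: J nullable, giving Jh | h.
B -> hdJ: J nullable, giving hd | hdJ.
Drop J -> ε.
J -> BJh: J nullable, giving BJh | Bh.
Unchanged (no nullable symbols): S -> dg; B -> h; J -> Sh; J -> gh.

S -> d | h | Jd | Jh | dg; B -> h | hd | hdJ; J -> Bh | Sh | gh | BJh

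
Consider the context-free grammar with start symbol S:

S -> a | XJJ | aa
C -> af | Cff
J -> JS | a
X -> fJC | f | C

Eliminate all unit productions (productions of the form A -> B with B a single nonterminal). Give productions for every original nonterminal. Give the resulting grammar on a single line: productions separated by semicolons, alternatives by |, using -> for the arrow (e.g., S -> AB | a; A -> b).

S -> a | aa | XJJ; C -> af | Cff; J -> a | JS; X -> f | af | Cff | fJC

Unit productions: X->C.
Unit pairs (A ⇒* B via units): (X,C).
S: inherits non-unit rules of {S} → XJJ | a | aa.
C: inherits non-unit rules of {C} → Cff | af.
J: inherits non-unit rules of {J} → JS | a.
X: inherits non-unit rules of {C, X} → Cff | af | f | fJC.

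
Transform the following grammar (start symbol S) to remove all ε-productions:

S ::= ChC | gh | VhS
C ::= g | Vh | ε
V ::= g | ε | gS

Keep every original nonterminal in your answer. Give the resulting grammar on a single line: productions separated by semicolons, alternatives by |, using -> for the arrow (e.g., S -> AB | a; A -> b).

Nullable set: {C, V}.
S -> ChC: C, C nullable, giving Ch | ChC | h | hC.
S -> VhS: V nullable, giving VhS | hS.
Drop C -> ε.
C -> Vh: V nullable, giving Vh | h.
Drop V -> ε.
Unchanged (no nullable symbols): S -> gh; C -> g; V -> g; V -> gS.

S -> h | Ch | gh | hC | hS | ChC | VhS; C -> g | h | Vh; V -> g | gS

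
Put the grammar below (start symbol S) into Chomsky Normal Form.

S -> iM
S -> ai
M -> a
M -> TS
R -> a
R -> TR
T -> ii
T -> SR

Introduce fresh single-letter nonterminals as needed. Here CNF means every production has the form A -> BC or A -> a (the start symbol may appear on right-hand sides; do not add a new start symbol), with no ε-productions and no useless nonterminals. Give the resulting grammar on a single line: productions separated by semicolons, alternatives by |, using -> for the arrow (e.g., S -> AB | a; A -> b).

S -> AB | BM; A -> a; B -> i; M -> a | TS; R -> a | TR; T -> BB | SR

No ε-productions.
No unit productions to eliminate.
TERM: introduce A -> a, B -> i and substitute in every rule of length ≥2.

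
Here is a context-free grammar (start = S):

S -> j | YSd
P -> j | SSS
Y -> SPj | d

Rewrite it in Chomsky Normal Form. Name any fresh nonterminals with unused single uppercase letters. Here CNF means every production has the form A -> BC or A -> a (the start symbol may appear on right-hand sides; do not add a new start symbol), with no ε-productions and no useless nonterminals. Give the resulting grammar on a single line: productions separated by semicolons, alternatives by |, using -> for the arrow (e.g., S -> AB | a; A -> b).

No ε-productions.
No unit productions to eliminate.
TERM: introduce A -> d, B -> j and substitute in every rule of length ≥2.
BIN: P -> SSS becomes P -> SC, C -> SS; S -> YSA becomes S -> YD, D -> SA; Y -> SPB becomes Y -> SE, E -> PB.

S -> j | YD; A -> d; B -> j; C -> SS; D -> SA; E -> PB; P -> j | SC; Y -> d | SE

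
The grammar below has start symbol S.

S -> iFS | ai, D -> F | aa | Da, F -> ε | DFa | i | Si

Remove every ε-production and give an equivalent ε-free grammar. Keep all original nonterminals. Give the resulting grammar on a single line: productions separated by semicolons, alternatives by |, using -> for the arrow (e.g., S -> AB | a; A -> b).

S -> ai | iS | iFS; D -> F | a | Da | aa; F -> a | i | Da | Fa | Si | DFa

Nullable set: {D, F}.
S -> iFS: F nullable, giving iFS | iS.
D -> Da: D nullable, giving Da | a.
D -> F: F nullable, giving F.
Drop F -> ε.
F -> DFa: D, F nullable, giving DFa | Da | Fa | a.
Unchanged (no nullable symbols): S -> ai; D -> aa; F -> Si; F -> i.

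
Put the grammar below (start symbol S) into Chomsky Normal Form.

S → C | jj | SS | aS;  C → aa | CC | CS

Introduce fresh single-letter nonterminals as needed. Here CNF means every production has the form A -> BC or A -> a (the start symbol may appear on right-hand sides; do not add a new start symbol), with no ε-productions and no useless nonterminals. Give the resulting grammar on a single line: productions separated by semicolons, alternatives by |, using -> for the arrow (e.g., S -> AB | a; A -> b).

S -> AA | AS | BB | CC | CS | SS; A -> a; B -> j; C -> AA | CC | CS

No ε-productions.
After unit-elimination: S -> CC | CS | SS | aS | aa | jj; C -> CC | CS | aa.
TERM: introduce A -> a, B -> j and substitute in every rule of length ≥2.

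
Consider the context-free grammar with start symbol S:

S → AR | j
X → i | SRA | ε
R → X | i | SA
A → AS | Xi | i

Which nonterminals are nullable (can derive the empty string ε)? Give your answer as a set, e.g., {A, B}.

Directly nullable (have an ε-rule): {X}.
R is nullable via R -> X (every symbol on the right is already known nullable).
Not nullable: A, S — each has a terminal in every rule's right-hand side or depends on a non-nullable symbol.

{R, X}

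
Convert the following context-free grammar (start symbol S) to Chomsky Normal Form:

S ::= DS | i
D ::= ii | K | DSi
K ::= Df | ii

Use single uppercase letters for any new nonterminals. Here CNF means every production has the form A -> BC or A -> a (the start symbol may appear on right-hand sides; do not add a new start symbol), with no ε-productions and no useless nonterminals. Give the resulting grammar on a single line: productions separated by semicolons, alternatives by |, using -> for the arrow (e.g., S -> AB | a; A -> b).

S -> i | DS; A -> i; B -> f; C -> SA; D -> AA | DB | DC

No ε-productions.
After unit-elimination: S -> i | DS; D -> Df | ii | DSi; K -> Df | ii.
TERM: introduce B -> f, A -> i and substitute in every rule of length ≥2.
BIN: D -> DSA becomes D -> DC, C -> SA.
Drop unreachable/unproductive: K.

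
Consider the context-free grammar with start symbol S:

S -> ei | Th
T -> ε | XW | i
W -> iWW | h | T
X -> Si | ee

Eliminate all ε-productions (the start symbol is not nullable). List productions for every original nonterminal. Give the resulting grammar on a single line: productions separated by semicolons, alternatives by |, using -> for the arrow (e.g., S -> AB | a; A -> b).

Nullable set: {T, W}.
S -> Th: T nullable, giving Th | h.
Drop T -> ε.
T -> XW: W nullable, giving X | XW.
W -> T: T nullable, giving T.
W -> iWW: W, W nullable, giving i | iW | iWW.
Unchanged (no nullable symbols): S -> ei; T -> i; W -> h; X -> Si; X -> ee.

S -> h | Th | ei; T -> X | i | XW; W -> T | h | i | iW | iWW; X -> Si | ee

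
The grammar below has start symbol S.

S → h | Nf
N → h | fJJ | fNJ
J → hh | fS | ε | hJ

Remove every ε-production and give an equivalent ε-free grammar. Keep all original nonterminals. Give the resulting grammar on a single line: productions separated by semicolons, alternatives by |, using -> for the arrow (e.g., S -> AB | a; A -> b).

Nullable set: {J}.
Drop J -> ε.
J -> hJ: J nullable, giving h | hJ.
N -> fJJ: J, J nullable, giving f | fJ | fJJ.
N -> fNJ: J nullable, giving fN | fNJ.
Unchanged (no nullable symbols): S -> Nf; S -> h; J -> fS; J -> hh; N -> h.

S -> h | Nf; J -> h | fS | hJ | hh; N -> f | h | fJ | fN | fJJ | fNJ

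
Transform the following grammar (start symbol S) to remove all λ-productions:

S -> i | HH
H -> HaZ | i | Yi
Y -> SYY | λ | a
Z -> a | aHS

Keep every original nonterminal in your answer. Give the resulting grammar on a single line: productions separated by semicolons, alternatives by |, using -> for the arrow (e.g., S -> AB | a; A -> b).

Nullable set: {Y}.
H -> Yi: Y nullable, giving Yi | i.
Drop Y -> λ.
Y -> SYY: Y, Y nullable, giving S | SY | SYY.
Unchanged (no nullable symbols): S -> HH; S -> i; H -> HaZ; H -> i; Y -> a; Z -> a; Z -> aHS.

S -> i | HH; H -> i | Yi | HaZ; Y -> S | a | SY | SYY; Z -> a | aHS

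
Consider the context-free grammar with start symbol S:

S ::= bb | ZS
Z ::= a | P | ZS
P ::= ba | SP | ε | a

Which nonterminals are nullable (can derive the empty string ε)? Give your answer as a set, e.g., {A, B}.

Directly nullable (have an ε-rule): {P}.
Z is nullable via Z -> P (every symbol on the right is already known nullable).
Not nullable: S — each has a terminal in every rule's right-hand side or depends on a non-nullable symbol.

{P, Z}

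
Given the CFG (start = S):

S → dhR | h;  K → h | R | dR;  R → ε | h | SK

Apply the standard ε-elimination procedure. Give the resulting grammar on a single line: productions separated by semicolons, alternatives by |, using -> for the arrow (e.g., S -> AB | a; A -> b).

Nullable set: {K, R}.
S -> dhR: R nullable, giving dh | dhR.
K -> R: R nullable, giving R.
K -> dR: R nullable, giving d | dR.
Drop R -> ε.
R -> SK: K nullable, giving S | SK.
Unchanged (no nullable symbols): S -> h; K -> h; R -> h.

S -> h | dh | dhR; K -> R | d | h | dR; R -> S | h | SK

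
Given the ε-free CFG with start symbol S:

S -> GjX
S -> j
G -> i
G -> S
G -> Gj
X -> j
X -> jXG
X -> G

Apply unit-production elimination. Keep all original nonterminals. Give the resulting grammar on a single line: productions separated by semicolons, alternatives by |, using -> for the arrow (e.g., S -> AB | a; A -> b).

Unit productions: G->S, X->G.
Unit pairs (A ⇒* B via units): (G,S), (X,G), (X,S).
S: inherits non-unit rules of {S} → GjX | j.
G: inherits non-unit rules of {G, S} → Gj | GjX | i | j.
X: inherits non-unit rules of {G, S, X} → Gj | GjX | i | j | jXG.

S -> j | GjX; G -> i | j | Gj | GjX; X -> i | j | Gj | GjX | jXG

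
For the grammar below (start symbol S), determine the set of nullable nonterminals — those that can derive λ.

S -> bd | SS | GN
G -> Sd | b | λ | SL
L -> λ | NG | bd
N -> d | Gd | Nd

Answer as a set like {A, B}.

Directly nullable (have an ε-rule): {G, L}.
Not nullable: N, S — each has a terminal in every rule's right-hand side or depends on a non-nullable symbol.

{G, L}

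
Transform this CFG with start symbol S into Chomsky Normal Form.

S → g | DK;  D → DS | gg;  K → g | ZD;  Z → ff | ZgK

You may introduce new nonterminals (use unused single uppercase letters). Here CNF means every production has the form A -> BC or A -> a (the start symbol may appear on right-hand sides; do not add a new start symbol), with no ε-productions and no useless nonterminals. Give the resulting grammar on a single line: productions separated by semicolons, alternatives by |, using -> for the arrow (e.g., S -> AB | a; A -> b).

S -> g | DK; A -> g; B -> f; C -> AK; D -> AA | DS; K -> g | ZD; Z -> BB | ZC

No ε-productions.
No unit productions to eliminate.
TERM: introduce B -> f, A -> g and substitute in every rule of length ≥2.
BIN: Z -> ZAK becomes Z -> ZC, C -> AK.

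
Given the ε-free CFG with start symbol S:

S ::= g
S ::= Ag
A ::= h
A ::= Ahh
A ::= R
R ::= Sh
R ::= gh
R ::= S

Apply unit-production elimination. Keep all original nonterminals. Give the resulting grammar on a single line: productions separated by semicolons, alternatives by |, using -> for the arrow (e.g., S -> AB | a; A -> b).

S -> g | Ag; A -> g | h | Ag | Sh | gh | Ahh; R -> g | Ag | Sh | gh

Unit productions: A->R, R->S.
Unit pairs (A ⇒* B via units): (A,R), (A,S), (R,S).
S: inherits non-unit rules of {S} → Ag | g.
A: inherits non-unit rules of {A, R, S} → Ag | Ahh | Sh | g | gh | h.
R: inherits non-unit rules of {R, S} → Ag | Sh | g | gh.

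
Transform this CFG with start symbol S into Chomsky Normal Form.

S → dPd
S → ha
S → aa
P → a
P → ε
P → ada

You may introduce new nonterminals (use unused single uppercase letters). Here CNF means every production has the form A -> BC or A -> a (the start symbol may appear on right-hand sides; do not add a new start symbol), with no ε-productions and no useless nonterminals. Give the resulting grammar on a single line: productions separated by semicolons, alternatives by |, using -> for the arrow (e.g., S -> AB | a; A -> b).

Nullable: {P}; after ε-elimination: S -> aa | dd | ha | dPd; P -> a | ada.
No unit productions to eliminate.
TERM: introduce A -> a, B -> d, C -> h and substitute in every rule of length ≥2.
BIN: P -> ABA becomes P -> AD, D -> BA; S -> BPB becomes S -> BE, E -> PB.

S -> AA | BB | BE | CA; A -> a; B -> d; C -> h; D -> BA; E -> PB; P -> a | AD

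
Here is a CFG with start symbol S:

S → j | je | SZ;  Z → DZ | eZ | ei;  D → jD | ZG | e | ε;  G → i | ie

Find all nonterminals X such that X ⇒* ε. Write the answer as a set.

{D}

Directly nullable (have an ε-rule): {D}.
Not nullable: G, S, Z — each has a terminal in every rule's right-hand side or depends on a non-nullable symbol.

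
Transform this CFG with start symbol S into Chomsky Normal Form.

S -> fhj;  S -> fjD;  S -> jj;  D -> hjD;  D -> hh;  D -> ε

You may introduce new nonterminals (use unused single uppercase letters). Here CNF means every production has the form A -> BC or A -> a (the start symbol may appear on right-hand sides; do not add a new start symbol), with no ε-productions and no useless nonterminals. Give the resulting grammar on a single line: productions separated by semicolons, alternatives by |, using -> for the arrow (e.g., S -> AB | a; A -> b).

S -> BB | CB | CF | CG; A -> h; B -> j; C -> f; D -> AA | AB | AE; E -> BD; F -> AB; G -> BD

Nullable: {D}; after ε-elimination: S -> fj | jj | fhj | fjD; D -> hh | hj | hjD.
No unit productions to eliminate.
TERM: introduce C -> f, A -> h, B -> j and substitute in every rule of length ≥2.
BIN: D -> ABD becomes D -> AE, E -> BD; S -> CAB becomes S -> CF, F -> AB; S -> CBD becomes S -> CG, G -> BD.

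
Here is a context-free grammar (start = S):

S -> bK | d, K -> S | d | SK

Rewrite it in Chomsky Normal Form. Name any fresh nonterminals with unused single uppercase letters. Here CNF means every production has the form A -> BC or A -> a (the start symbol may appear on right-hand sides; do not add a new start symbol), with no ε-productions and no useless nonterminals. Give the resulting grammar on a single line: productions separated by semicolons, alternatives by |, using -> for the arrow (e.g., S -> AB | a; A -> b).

No ε-productions.
After unit-elimination: S -> d | bK; K -> d | SK | bK.
TERM: introduce A -> b and substitute in every rule of length ≥2.

S -> d | AK; A -> b; K -> d | AK | SK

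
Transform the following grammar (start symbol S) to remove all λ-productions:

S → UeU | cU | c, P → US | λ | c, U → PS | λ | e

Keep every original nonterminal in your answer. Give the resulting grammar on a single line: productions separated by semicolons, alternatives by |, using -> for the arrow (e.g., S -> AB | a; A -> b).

S -> c | e | Ue | cU | eU | UeU; P -> S | c | US; U -> S | e | PS

Nullable set: {P, U}.
S -> UeU: U, U nullable, giving Ue | UeU | e | eU.
S -> cU: U nullable, giving c | cU.
Drop P -> λ.
P -> US: U nullable, giving S | US.
Drop U -> λ.
U -> PS: P nullable, giving PS | S.
Unchanged (no nullable symbols): S -> c; P -> c; U -> e.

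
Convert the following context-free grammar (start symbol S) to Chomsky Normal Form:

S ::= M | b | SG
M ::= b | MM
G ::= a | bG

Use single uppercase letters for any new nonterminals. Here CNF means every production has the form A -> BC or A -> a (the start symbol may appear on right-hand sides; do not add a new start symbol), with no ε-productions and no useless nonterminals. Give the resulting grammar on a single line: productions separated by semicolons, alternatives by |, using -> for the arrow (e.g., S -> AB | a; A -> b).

S -> b | MM | SG; A -> b; G -> a | AG; M -> b | MM

No ε-productions.
After unit-elimination: S -> b | MM | SG; G -> a | bG; M -> b | MM.
TERM: introduce A -> b and substitute in every rule of length ≥2.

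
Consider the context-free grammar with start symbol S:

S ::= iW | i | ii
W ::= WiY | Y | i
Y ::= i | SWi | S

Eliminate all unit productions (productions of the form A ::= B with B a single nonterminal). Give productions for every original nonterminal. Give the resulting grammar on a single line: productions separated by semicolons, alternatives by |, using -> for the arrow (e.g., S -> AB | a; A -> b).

Unit productions: W->Y, Y->S.
Unit pairs (A ⇒* B via units): (W,S), (W,Y), (Y,S).
S: inherits non-unit rules of {S} → i | iW | ii.
W: inherits non-unit rules of {S, W, Y} → SWi | WiY | i | iW | ii.
Y: inherits non-unit rules of {S, Y} → SWi | i | iW | ii.

S -> i | iW | ii; W -> i | iW | ii | SWi | WiY; Y -> i | iW | ii | SWi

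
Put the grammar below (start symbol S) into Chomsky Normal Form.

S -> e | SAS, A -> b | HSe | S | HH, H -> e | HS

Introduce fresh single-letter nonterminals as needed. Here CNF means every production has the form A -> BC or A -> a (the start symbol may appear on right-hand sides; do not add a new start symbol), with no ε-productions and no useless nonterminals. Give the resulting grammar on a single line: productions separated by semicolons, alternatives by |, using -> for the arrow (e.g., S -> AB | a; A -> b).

S -> e | SE; A -> b | e | HC | HH | SD; B -> e; C -> SB; D -> AS; E -> AS; H -> e | HS

No ε-productions.
After unit-elimination: S -> e | SAS; A -> b | e | HH | HSe | SAS; H -> e | HS.
TERM: introduce B -> e and substitute in every rule of length ≥2.
BIN: A -> HSB becomes A -> HC, C -> SB; A -> SAS becomes A -> SD, D -> AS; S -> SAS becomes S -> SE, E -> AS.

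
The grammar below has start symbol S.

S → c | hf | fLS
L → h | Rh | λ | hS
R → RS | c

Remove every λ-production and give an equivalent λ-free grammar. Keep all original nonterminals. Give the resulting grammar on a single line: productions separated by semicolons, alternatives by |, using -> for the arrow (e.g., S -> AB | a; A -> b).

S -> c | fS | hf | fLS; L -> h | Rh | hS; R -> c | RS

Nullable set: {L}.
S -> fLS: L nullable, giving fLS | fS.
Drop L -> λ.
Unchanged (no nullable symbols): S -> c; S -> hf; L -> Rh; L -> h; L -> hS; R -> RS; R -> c.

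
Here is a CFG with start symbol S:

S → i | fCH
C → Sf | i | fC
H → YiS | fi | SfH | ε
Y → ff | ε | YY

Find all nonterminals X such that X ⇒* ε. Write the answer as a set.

{H, Y}

Directly nullable (have an ε-rule): {H, Y}.
Not nullable: C, S — each has a terminal in every rule's right-hand side or depends on a non-nullable symbol.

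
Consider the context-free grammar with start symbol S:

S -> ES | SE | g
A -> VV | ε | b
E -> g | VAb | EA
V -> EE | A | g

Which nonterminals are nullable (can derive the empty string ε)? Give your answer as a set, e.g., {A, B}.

Directly nullable (have an ε-rule): {A}.
V is nullable via V -> A (every symbol on the right is already known nullable).
Not nullable: E, S — each has a terminal in every rule's right-hand side or depends on a non-nullable symbol.

{A, V}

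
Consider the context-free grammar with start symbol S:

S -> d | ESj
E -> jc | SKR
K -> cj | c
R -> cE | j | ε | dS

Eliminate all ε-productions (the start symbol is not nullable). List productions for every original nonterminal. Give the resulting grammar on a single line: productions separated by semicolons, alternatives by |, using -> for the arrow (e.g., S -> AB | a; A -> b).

S -> d | ESj; E -> SK | jc | SKR; K -> c | cj; R -> j | cE | dS

Nullable set: {R}.
E -> SKR: R nullable, giving SK | SKR.
Drop R -> ε.
Unchanged (no nullable symbols): S -> ESj; S -> d; E -> jc; K -> c; K -> cj; R -> cE; R -> dS; R -> j.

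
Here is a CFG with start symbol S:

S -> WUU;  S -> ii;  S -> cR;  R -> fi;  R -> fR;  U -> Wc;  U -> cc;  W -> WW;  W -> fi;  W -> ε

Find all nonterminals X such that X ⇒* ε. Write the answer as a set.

Directly nullable (have an ε-rule): {W}.
Not nullable: R, S, U — each has a terminal in every rule's right-hand side or depends on a non-nullable symbol.

{W}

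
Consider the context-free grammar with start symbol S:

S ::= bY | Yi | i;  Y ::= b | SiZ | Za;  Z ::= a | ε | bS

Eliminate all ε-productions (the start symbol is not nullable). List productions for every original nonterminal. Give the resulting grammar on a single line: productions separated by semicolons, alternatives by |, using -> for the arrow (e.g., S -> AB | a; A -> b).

S -> i | Yi | bY; Y -> a | b | Si | Za | SiZ; Z -> a | bS

Nullable set: {Z}.
Y -> SiZ: Z nullable, giving Si | SiZ.
Y -> Za: Z nullable, giving Za | a.
Drop Z -> ε.
Unchanged (no nullable symbols): S -> Yi; S -> bY; S -> i; Y -> b; Z -> a; Z -> bS.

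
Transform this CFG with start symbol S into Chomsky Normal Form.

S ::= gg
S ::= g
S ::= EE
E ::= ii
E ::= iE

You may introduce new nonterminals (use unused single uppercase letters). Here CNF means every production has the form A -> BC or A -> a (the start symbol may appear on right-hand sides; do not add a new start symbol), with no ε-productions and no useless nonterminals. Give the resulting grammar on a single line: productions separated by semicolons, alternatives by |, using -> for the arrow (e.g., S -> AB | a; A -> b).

No ε-productions.
No unit productions to eliminate.
TERM: introduce B -> g, A -> i and substitute in every rule of length ≥2.

S -> g | BB | EE; A -> i; B -> g; E -> AA | AE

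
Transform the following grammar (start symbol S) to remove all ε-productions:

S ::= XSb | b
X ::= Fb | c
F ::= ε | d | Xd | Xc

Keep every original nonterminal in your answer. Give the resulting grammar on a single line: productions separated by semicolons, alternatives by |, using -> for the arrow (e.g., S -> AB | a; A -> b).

S -> b | XSb; F -> d | Xc | Xd; X -> b | c | Fb

Nullable set: {F}.
Drop F -> ε.
X -> Fb: F nullable, giving Fb | b.
Unchanged (no nullable symbols): S -> XSb; S -> b; F -> Xc; F -> Xd; F -> d; X -> c.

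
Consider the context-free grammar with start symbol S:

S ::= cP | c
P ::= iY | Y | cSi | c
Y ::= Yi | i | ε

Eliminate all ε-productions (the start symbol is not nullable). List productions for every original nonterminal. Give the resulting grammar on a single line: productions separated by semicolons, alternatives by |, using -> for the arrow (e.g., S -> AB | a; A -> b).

Nullable set: {P, Y}.
S -> cP: P nullable, giving c | cP.
P -> Y: Y nullable, giving Y.
P -> iY: Y nullable, giving i | iY.
Drop Y -> ε.
Y -> Yi: Y nullable, giving Yi | i.
Unchanged (no nullable symbols): S -> c; P -> c; P -> cSi; Y -> i.

S -> c | cP; P -> Y | c | i | iY | cSi; Y -> i | Yi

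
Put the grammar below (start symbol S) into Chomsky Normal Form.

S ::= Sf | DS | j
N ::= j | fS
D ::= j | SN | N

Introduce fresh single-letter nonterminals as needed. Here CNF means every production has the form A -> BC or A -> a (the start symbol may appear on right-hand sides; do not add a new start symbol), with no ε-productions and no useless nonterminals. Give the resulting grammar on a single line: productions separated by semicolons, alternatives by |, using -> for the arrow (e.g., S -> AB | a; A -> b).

S -> j | DS | SA; A -> f; D -> j | AS | SN; N -> j | AS

No ε-productions.
After unit-elimination: S -> j | DS | Sf; D -> j | SN | fS; N -> j | fS.
TERM: introduce A -> f and substitute in every rule of length ≥2.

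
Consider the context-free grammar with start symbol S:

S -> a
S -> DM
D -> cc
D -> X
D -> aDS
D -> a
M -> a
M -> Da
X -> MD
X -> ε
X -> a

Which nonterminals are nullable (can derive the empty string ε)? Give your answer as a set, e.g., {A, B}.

{D, X}

Directly nullable (have an ε-rule): {X}.
D is nullable via D -> X (every symbol on the right is already known nullable).
Not nullable: M, S — each has a terminal in every rule's right-hand side or depends on a non-nullable symbol.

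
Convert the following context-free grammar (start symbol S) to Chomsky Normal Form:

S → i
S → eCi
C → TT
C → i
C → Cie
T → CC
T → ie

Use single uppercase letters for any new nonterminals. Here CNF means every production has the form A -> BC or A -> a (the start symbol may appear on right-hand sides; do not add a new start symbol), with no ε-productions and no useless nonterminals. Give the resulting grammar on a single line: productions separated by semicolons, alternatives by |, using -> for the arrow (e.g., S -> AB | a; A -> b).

S -> i | BE; A -> i; B -> e; C -> i | CD | TT; D -> AB; E -> CA; T -> AB | CC

No ε-productions.
No unit productions to eliminate.
TERM: introduce B -> e, A -> i and substitute in every rule of length ≥2.
BIN: C -> CAB becomes C -> CD, D -> AB; S -> BCA becomes S -> BE, E -> CA.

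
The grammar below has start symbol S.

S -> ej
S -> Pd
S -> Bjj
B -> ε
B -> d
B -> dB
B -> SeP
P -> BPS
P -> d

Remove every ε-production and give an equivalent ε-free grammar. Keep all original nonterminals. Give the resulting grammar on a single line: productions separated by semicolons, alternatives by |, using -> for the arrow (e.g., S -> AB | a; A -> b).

S -> Pd | ej | jj | Bjj; B -> d | dB | SeP; P -> d | PS | BPS

Nullable set: {B}.
S -> Bjj: B nullable, giving Bjj | jj.
Drop B -> ε.
B -> dB: B nullable, giving d | dB.
P -> BPS: B nullable, giving BPS | PS.
Unchanged (no nullable symbols): S -> Pd; S -> ej; B -> SeP; B -> d; P -> d.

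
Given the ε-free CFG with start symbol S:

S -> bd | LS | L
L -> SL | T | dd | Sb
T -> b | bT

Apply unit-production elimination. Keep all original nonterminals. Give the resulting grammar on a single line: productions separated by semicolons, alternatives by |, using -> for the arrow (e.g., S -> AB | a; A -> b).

Unit productions: L->T, S->L.
Unit pairs (A ⇒* B via units): (L,T), (S,L), (S,T).
S: inherits non-unit rules of {L, S, T} → LS | SL | Sb | b | bT | bd | dd.
L: inherits non-unit rules of {L, T} → SL | Sb | b | bT | dd.
T: inherits non-unit rules of {T} → b | bT.

S -> b | LS | SL | Sb | bT | bd | dd; L -> b | SL | Sb | bT | dd; T -> b | bT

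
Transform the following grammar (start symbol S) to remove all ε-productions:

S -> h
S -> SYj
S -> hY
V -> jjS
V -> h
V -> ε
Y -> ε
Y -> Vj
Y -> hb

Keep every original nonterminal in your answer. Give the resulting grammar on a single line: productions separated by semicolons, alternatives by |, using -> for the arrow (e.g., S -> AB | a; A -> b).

S -> h | Sj | hY | SYj; V -> h | jjS; Y -> j | Vj | hb

Nullable set: {V, Y}.
S -> SYj: Y nullable, giving SYj | Sj.
S -> hY: Y nullable, giving h | hY.
Drop V -> ε.
Drop Y -> ε.
Y -> Vj: V nullable, giving Vj | j.
Unchanged (no nullable symbols): S -> h; V -> h; V -> jjS; Y -> hb.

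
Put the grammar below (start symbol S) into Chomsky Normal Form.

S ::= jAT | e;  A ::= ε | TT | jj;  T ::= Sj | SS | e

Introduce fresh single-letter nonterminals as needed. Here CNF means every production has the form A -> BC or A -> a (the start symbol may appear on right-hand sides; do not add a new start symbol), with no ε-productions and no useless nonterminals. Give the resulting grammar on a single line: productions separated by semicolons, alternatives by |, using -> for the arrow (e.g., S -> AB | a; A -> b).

S -> e | BC | BT; A -> BB | TT; B -> j; C -> AT; T -> e | SB | SS

Nullable: {A}; after ε-elimination: S -> e | jT | jAT; A -> TT | jj; T -> e | SS | Sj.
No unit productions to eliminate.
TERM: introduce B -> j and substitute in every rule of length ≥2.
BIN: S -> BAT becomes S -> BC, C -> AT.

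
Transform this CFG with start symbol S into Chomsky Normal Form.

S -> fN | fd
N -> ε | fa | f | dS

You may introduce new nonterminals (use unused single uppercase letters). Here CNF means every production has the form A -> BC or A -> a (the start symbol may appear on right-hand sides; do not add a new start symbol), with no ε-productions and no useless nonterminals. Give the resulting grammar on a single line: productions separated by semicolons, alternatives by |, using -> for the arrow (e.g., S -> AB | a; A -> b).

Nullable: {N}; after ε-elimination: S -> f | fN | fd; N -> f | dS | fa.
No unit productions to eliminate.
TERM: introduce C -> a, A -> d, B -> f and substitute in every rule of length ≥2.

S -> f | BA | BN; A -> d; B -> f; C -> a; N -> f | AS | BC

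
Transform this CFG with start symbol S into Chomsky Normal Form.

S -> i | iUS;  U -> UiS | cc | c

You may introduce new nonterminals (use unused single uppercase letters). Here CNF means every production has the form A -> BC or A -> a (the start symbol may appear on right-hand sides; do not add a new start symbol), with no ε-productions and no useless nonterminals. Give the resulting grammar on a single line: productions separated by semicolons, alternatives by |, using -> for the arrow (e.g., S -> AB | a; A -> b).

No ε-productions.
No unit productions to eliminate.
TERM: introduce B -> c, A -> i and substitute in every rule of length ≥2.
BIN: S -> AUS becomes S -> AC, C -> US; U -> UAS becomes U -> UD, D -> AS.

S -> i | AC; A -> i; B -> c; C -> US; D -> AS; U -> c | BB | UD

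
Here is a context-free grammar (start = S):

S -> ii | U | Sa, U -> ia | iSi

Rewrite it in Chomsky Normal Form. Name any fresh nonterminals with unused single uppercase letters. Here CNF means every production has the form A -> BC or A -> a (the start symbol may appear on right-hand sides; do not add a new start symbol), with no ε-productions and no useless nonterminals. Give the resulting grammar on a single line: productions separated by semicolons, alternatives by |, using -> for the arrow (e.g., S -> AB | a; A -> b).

S -> BA | BB | BC | SA; A -> a; B -> i; C -> SB

No ε-productions.
After unit-elimination: S -> Sa | ia | ii | iSi; U -> ia | iSi.
TERM: introduce A -> a, B -> i and substitute in every rule of length ≥2.
BIN: S -> BSB becomes S -> BC, C -> SB; U -> BSB becomes U -> BD, D -> SB.
Drop unreachable/unproductive: U.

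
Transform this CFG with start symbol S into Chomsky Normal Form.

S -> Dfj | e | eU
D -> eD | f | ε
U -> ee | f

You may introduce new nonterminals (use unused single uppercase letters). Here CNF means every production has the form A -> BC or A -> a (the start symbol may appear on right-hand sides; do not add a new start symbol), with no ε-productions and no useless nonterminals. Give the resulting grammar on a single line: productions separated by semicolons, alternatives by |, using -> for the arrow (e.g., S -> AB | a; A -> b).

S -> e | AU | BC | DE; A -> e; B -> f; C -> j; D -> e | f | AD; E -> BC; U -> f | AA

Nullable: {D}; after ε-elimination: S -> e | eU | fj | Dfj; D -> e | f | eD; U -> f | ee.
No unit productions to eliminate.
TERM: introduce A -> e, B -> f, C -> j and substitute in every rule of length ≥2.
BIN: S -> DBC becomes S -> DE, E -> BC.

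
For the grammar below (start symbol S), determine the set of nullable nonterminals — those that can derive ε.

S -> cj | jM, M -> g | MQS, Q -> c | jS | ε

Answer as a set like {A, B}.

Directly nullable (have an ε-rule): {Q}.
Not nullable: M, S — each has a terminal in every rule's right-hand side or depends on a non-nullable symbol.

{Q}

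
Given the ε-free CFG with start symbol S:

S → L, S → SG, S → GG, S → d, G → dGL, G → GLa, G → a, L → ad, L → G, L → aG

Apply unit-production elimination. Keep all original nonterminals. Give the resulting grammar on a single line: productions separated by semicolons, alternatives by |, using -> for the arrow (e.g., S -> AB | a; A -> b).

S -> a | d | GG | SG | aG | ad | GLa | dGL; G -> a | GLa | dGL; L -> a | aG | ad | GLa | dGL

Unit productions: L->G, S->L.
Unit pairs (A ⇒* B via units): (L,G), (S,G), (S,L).
S: inherits non-unit rules of {G, L, S} → GG | GLa | SG | a | aG | ad | d | dGL.
G: inherits non-unit rules of {G} → GLa | a | dGL.
L: inherits non-unit rules of {G, L} → GLa | a | aG | ad | dGL.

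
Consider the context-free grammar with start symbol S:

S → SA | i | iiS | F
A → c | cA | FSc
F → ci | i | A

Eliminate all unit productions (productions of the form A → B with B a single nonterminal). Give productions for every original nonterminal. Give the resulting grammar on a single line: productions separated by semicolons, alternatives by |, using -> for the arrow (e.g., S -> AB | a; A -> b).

Unit productions: F->A, S->F.
Unit pairs (A ⇒* B via units): (F,A), (S,A), (S,F).
S: inherits non-unit rules of {A, F, S} → FSc | SA | c | cA | ci | i | iiS.
A: inherits non-unit rules of {A} → FSc | c | cA.
F: inherits non-unit rules of {A, F} → FSc | c | cA | ci | i.

S -> c | i | SA | cA | ci | FSc | iiS; A -> c | cA | FSc; F -> c | i | cA | ci | FSc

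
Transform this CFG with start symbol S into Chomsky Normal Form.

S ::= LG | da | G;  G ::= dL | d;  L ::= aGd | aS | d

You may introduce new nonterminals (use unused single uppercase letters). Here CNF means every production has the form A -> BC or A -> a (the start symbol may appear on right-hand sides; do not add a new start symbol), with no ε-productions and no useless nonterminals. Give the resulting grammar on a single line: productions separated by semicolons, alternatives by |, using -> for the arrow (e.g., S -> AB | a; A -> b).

S -> d | AB | AL | LG; A -> d; B -> a; C -> GA; G -> d | AL; L -> d | BC | BS

No ε-productions.
After unit-elimination: S -> d | LG | dL | da; G -> d | dL; L -> d | aS | aGd.
TERM: introduce B -> a, A -> d and substitute in every rule of length ≥2.
BIN: L -> BGA becomes L -> BC, C -> GA.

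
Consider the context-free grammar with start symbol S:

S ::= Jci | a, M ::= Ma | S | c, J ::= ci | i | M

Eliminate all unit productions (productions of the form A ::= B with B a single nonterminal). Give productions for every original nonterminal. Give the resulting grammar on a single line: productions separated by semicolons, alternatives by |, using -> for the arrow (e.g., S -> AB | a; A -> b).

Unit productions: J->M, M->S.
Unit pairs (A ⇒* B via units): (J,M), (J,S), (M,S).
S: inherits non-unit rules of {S} → Jci | a.
J: inherits non-unit rules of {J, M, S} → Jci | Ma | a | c | ci | i.
M: inherits non-unit rules of {M, S} → Jci | Ma | a | c.

S -> a | Jci; J -> a | c | i | Ma | ci | Jci; M -> a | c | Ma | Jci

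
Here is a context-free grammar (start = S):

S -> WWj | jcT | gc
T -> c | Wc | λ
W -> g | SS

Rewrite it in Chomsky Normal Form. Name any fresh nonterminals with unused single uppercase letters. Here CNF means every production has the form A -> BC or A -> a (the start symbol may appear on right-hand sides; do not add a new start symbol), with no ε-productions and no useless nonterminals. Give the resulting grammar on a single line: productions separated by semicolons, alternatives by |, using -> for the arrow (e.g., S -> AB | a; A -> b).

S -> AC | AD | BC | WE; A -> j; B -> g; C -> c; D -> CT; E -> WA; T -> c | WC; W -> g | SS

Nullable: {T}; after ε-elimination: S -> gc | jc | WWj | jcT; T -> c | Wc; W -> g | SS.
No unit productions to eliminate.
TERM: introduce C -> c, B -> g, A -> j and substitute in every rule of length ≥2.
BIN: S -> ACT becomes S -> AD, D -> CT; S -> WWA becomes S -> WE, E -> WA.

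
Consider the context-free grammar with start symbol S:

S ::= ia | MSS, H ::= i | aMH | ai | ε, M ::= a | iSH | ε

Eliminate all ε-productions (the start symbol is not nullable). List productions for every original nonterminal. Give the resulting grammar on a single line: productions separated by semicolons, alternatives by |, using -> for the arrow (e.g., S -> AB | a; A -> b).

S -> SS | ia | MSS; H -> a | i | aH | aM | ai | aMH; M -> a | iS | iSH

Nullable set: {H, M}.
S -> MSS: M nullable, giving MSS | SS.
Drop H -> ε.
H -> aMH: M, H nullable, giving a | aH | aM | aMH.
Drop M -> ε.
M -> iSH: H nullable, giving iS | iSH.
Unchanged (no nullable symbols): S -> ia; H -> ai; H -> i; M -> a.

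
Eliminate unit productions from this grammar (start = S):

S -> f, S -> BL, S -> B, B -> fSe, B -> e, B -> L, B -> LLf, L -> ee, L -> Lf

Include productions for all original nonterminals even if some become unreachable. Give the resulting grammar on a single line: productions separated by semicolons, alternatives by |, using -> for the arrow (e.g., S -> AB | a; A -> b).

S -> e | f | BL | Lf | ee | LLf | fSe; B -> e | Lf | ee | LLf | fSe; L -> Lf | ee

Unit productions: B->L, S->B.
Unit pairs (A ⇒* B via units): (B,L), (S,B), (S,L).
S: inherits non-unit rules of {B, L, S} → BL | LLf | Lf | e | ee | f | fSe.
B: inherits non-unit rules of {B, L} → LLf | Lf | e | ee | fSe.
L: inherits non-unit rules of {L} → Lf | ee.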